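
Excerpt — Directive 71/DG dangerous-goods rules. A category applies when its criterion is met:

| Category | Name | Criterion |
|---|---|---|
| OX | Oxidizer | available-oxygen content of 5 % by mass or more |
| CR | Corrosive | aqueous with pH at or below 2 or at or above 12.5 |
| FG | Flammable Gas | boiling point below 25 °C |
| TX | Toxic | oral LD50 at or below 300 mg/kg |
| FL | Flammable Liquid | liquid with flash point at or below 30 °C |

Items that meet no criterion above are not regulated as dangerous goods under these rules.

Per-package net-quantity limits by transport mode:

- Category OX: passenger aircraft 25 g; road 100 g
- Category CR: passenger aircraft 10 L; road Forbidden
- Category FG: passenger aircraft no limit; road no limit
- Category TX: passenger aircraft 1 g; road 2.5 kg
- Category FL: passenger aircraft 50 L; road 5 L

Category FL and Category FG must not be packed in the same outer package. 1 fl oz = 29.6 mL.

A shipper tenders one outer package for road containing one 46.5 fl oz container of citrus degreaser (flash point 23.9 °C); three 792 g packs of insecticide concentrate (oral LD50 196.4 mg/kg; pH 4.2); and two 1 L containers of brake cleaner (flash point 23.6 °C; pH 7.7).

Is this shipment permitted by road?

Yes

Flash point 23.9 °C meets the Category FL criterion (Flammable Liquid), so the citrus degreaser is Category FL.
With oral LD50 196.4 mg/kg (≤ 300 mg/kg), the insecticide concentrate falls in Category TX.
Flash point 23.6 °C meets the Category FL criterion (Flammable Liquid), so the brake cleaner is Category FL.
Category FL net quantity: (one 46.5 fl oz container = 1376.4 mL) + (two 1 L containers = 2 L) = 3376.4 mL.
3376.4 mL ≤ 5 L (road limit, Category FL) — within limit.
Category TX quantity: three 792 g packs = 2.376 kg.
2.376 kg is within the road limit of 2.5 kg for Category TX.
The segregation rule (Category FL with Category FG) does not apply to Category FL with Category TX.
Every hazard category is within its road limit and no segregation rule is violated.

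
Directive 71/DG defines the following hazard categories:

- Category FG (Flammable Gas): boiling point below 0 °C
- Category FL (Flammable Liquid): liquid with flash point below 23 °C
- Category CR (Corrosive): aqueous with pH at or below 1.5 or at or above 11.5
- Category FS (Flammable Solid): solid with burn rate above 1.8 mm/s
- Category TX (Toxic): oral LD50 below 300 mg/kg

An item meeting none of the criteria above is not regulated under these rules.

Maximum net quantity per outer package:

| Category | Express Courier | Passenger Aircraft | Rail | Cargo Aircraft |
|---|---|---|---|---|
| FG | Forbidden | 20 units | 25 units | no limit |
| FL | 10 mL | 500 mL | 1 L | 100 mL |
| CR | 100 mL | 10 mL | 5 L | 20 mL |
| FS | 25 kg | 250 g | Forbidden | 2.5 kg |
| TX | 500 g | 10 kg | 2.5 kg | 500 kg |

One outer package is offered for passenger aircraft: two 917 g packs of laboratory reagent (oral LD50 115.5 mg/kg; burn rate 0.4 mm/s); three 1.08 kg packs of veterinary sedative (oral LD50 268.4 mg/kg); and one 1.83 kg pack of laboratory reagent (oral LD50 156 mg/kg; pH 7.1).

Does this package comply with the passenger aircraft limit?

Yes

Laboratory reagent: oral LD50 115.5 mg/kg < 300 mg/kg → Category TX (Toxic).
With oral LD50 268.4 mg/kg (< 300 mg/kg), the veterinary sedative falls in Category TX.
The laboratory reagent has oral LD50 156 mg/kg, which is < 300 mg/kg, so it is Category TX (Toxic).
Total Category TX: (two 917 g packs = 1.834 kg) + (three 1.08 kg packs = 3.24 kg) + 1.83 kg = 6.904 kg.
That is within the Category TX passenger aircraft limit of 10 kg.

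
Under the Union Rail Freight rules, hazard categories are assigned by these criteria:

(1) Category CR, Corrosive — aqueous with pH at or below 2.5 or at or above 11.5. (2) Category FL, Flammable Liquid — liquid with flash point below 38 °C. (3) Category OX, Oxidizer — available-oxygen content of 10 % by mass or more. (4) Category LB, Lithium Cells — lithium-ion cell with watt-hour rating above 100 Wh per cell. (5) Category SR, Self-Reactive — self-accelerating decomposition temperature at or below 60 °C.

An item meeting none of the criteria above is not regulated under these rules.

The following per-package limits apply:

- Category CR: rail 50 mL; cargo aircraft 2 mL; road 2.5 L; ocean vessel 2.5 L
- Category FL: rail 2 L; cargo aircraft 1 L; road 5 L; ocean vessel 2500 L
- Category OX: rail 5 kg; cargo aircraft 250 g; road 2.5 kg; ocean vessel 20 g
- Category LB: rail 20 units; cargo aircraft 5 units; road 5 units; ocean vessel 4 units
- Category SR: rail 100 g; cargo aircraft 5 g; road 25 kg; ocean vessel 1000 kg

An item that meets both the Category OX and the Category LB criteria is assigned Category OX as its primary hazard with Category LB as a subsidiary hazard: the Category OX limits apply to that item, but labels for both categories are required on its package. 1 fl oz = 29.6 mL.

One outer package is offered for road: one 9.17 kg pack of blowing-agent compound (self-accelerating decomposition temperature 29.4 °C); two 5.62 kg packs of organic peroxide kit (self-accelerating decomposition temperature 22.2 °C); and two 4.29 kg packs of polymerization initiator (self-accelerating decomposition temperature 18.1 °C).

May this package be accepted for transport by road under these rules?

No

Blowing-agent compound: self-accelerating decomposition temperature 29.4 °C ≤ 60 °C → Category SR (Self-Reactive).
With self-accelerating decomposition temperature 22.2 °C (≤ 60 °C), the organic peroxide kit falls in Category SR.
Polymerization initiator: self-accelerating decomposition temperature 18.1 °C ≤ 60 °C → Category SR (Self-Reactive).
Category SR net quantity: 9.17 kg + (two 5.62 kg packs = 11.24 kg) + (two 4.29 kg packs = 8.58 kg) = 28.99 kg.
28.99 kg > 25 kg (road limit, Category SR) — over the limit.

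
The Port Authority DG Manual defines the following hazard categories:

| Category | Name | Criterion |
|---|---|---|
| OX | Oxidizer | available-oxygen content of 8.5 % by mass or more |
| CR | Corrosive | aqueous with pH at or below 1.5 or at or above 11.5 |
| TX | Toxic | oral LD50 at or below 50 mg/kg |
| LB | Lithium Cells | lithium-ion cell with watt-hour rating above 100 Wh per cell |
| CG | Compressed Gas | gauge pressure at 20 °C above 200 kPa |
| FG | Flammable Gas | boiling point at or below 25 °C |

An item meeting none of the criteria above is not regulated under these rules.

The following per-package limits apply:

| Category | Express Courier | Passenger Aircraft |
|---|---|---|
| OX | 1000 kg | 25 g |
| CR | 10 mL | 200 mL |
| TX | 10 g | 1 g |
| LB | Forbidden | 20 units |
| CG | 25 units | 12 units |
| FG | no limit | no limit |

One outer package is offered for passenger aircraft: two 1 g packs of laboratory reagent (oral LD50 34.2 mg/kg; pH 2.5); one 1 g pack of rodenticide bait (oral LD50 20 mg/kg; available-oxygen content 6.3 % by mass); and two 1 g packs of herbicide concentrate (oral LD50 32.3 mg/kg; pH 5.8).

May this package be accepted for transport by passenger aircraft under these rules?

No

The laboratory reagent has oral LD50 34.2 mg/kg, which is ≤ 50 mg/kg, so it is Category TX (Toxic).
The rodenticide bait has oral LD50 20 mg/kg, which is ≤ 50 mg/kg, so it is Category TX (Toxic).
With oral LD50 32.3 mg/kg (≤ 50 mg/kg), the herbicide concentrate falls in Category TX.
Category TX net quantity: (two 1 g packs = 2 g) + 1 g + (two 1 g packs = 2 g) = 5 g.
That exceeds the Category TX passenger aircraft limit of 1 g.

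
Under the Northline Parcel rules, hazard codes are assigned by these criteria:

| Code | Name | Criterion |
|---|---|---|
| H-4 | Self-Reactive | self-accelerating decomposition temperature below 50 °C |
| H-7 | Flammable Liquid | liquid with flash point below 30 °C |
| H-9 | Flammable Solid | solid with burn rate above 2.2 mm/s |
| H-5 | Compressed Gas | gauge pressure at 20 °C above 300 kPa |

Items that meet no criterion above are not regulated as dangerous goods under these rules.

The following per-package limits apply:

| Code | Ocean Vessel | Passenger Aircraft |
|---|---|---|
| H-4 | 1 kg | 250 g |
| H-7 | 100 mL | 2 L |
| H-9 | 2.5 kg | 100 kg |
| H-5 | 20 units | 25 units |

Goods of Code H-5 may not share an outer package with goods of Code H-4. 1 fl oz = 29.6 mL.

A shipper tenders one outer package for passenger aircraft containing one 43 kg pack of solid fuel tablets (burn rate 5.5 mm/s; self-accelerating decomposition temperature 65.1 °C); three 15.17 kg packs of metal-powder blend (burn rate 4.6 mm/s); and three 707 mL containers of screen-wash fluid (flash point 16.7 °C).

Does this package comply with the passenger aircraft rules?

No

The solid fuel tablets have burn rate 5.5 mm/s, which is > 2.2 mm/s, so they are Code H-9 (Flammable Solid).
Burn rate 4.6 mm/s meets the Code H-9 criterion (Flammable Solid), so the metal-powder blend is Code H-9.
With flash point 16.7 °C (< 30 °C), the screen-wash fluid falls in Code H-7.
Total Code H-9: 43 kg + (three 15.17 kg packs = 45.51 kg) = 88.51 kg.
88.51 kg is within the passenger aircraft limit of 100 kg for Code H-9.
Code H-7 quantity: three 707 mL containers = 2.121 L.
2.121 L exceeds the passenger aircraft limit of 2 L for Code H-7.
The segregation rule (Code H-5 with Code H-4) does not apply to Code H-9 with Code H-7.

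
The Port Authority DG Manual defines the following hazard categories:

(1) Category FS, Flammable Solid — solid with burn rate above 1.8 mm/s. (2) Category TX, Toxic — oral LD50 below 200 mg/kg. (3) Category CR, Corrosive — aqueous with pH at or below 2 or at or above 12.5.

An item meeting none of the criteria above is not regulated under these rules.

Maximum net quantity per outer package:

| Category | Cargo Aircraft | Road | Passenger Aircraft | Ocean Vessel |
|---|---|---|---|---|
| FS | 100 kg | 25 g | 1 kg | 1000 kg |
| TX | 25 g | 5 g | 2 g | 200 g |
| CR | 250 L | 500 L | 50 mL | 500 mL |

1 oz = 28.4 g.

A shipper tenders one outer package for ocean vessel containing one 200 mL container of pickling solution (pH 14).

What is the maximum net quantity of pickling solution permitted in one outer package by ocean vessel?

The pickling solution has pH 14, which is ≥ 12.5, so it is Category CR (Corrosive).
The ocean vessel limit for Category CR is 500 mL.

500 mL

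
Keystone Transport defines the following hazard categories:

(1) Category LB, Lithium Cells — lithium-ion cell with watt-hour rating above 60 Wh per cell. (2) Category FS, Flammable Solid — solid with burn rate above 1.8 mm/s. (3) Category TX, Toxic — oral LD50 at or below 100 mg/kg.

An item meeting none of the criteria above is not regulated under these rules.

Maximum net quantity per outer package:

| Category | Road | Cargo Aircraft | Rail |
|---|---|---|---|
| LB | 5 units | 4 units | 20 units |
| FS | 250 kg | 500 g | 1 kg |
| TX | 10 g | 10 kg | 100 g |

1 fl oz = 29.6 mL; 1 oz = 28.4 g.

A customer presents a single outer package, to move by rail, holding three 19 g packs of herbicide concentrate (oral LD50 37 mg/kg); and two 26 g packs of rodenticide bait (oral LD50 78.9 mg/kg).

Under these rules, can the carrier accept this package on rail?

No

The herbicide concentrate has oral LD50 37 mg/kg, which is ≤ 100 mg/kg, so it is Category TX (Toxic).
Rodenticide bait: oral LD50 78.9 mg/kg ≤ 100 mg/kg → Category TX (Toxic).
Total Category TX: (three 19 g packs = 57 g) + (two 26 g packs = 52 g) = 109 g.
109 g exceeds the rail limit of 100 g for Category TX.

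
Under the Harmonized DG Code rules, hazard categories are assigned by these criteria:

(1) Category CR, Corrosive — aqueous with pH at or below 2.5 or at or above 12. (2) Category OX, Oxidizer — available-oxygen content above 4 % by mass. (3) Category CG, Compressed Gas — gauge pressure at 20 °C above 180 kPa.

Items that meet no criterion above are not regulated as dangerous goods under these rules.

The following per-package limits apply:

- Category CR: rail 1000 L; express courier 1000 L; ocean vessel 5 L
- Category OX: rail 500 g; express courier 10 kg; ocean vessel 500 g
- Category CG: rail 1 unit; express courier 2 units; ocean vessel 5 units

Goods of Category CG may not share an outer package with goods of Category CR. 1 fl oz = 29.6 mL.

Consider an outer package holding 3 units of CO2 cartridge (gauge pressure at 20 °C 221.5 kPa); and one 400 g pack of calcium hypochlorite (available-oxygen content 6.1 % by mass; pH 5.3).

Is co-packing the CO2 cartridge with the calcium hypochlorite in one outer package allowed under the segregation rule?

Gauge pressure at 20 °C 221.5 kPa meets the Category CG criterion (Compressed Gas), so the CO2 cartridge is Category CG.
The calcium hypochlorite has available-oxygen content 6.1 % by mass, which is > 4 % by mass, so it is Category OX (Oxidizer).
No segregation rule bars Category CG with Category OX.

Yes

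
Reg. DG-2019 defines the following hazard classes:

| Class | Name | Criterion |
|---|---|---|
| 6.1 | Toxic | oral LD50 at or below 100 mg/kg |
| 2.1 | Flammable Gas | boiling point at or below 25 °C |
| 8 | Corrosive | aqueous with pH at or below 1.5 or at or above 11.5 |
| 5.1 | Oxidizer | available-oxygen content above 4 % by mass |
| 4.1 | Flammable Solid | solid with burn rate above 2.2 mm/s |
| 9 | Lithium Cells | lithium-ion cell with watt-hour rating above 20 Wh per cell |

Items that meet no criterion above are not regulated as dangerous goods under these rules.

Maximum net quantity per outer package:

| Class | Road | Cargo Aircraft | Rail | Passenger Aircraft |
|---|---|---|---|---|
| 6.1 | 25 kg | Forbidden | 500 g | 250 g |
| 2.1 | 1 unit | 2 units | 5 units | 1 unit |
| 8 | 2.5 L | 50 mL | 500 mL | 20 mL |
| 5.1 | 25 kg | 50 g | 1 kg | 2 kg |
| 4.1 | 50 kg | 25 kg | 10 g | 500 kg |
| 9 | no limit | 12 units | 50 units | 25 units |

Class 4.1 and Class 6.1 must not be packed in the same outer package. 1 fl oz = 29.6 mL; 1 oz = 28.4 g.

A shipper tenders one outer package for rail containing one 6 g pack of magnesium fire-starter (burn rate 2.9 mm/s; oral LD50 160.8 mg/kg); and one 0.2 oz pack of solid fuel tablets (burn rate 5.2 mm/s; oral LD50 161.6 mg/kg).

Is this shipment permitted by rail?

Magnesium fire-starter: burn rate 2.9 mm/s > 2.2 mm/s → Class 4.1 (Flammable Solid).
The solid fuel tablets have burn rate 5.2 mm/s, which is > 2.2 mm/s, so they are Class 4.1 (Flammable Solid).
Class 4.1 net quantity: 6 g + (one 0.2 oz pack = 5.68 g) = 11.68 g.
That exceeds the Class 4.1 rail limit of 10 g.

No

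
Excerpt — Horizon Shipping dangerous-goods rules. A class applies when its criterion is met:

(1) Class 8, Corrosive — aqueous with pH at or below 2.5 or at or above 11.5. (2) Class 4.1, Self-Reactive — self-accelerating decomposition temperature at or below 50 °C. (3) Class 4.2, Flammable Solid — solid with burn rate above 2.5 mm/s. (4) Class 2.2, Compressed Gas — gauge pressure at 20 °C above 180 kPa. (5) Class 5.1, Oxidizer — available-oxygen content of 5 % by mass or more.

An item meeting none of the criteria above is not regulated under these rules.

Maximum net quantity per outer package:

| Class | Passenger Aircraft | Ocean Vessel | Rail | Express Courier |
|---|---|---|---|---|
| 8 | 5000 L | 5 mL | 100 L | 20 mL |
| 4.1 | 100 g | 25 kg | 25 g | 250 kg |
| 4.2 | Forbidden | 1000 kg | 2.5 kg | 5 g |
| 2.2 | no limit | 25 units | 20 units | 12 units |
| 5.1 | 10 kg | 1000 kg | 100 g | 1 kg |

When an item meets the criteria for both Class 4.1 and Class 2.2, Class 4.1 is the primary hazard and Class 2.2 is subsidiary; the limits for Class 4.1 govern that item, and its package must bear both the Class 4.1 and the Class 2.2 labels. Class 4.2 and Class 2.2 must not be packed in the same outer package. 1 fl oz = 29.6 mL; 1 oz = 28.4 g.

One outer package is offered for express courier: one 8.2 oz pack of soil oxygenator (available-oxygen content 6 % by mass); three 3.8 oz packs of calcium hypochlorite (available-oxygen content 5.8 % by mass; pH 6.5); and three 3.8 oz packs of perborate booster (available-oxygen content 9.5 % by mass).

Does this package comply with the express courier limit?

The soil oxygenator has available-oxygen content 6 % by mass, which is ≥ 5 % by mass, so it is Class 5.1 (Oxidizer).
Available-oxygen content 5.8 % by mass meets the Class 5.1 criterion (Oxidizer), so the calcium hypochlorite is Class 5.1.
With available-oxygen content 9.5 % by mass (≥ 5 % by mass), the perborate booster falls in Class 5.1.
Class 5.1 net quantity: (one 8.2 oz pack = 232.88 g) + (three 3.8 oz packs = 323.76 g) + (three 3.8 oz packs = 323.76 g) = 880.4 g.
880.4 g is within the express courier limit of 1 kg for Class 5.1.

Yes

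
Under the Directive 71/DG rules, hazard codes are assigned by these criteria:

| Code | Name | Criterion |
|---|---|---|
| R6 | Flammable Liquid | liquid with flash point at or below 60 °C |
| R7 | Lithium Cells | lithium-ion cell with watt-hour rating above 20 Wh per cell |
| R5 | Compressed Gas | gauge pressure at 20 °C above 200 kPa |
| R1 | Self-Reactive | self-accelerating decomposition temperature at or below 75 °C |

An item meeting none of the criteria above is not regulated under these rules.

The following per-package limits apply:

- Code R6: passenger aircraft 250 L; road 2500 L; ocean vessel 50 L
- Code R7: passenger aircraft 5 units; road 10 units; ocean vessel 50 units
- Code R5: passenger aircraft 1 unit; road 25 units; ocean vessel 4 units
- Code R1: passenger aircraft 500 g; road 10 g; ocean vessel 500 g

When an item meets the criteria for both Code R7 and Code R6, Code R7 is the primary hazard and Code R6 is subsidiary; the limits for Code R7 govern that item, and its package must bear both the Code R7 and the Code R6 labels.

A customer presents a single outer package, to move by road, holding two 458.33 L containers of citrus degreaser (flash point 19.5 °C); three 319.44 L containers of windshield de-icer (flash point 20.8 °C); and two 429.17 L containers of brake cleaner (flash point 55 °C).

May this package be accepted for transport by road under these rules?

No

Flash point 19.5 °C meets the Code R6 criterion (Flammable Liquid), so the citrus degreaser is Code R6.
Windshield de-icer: flash point 20.8 °C ≤ 60 °C → Code R6 (Flammable Liquid).
The brake cleaner has flash point 55 °C, which is ≤ 60 °C, so it is Code R6 (Flammable Liquid).
Total Code R6: (two 458.33 L containers = 916.66 L) + (three 319.44 L containers = 958.32 L) + (two 429.17 L containers = 858.34 L) = 2733.32 L.
2733.32 L exceeds the road limit of 2500 L for Code R6.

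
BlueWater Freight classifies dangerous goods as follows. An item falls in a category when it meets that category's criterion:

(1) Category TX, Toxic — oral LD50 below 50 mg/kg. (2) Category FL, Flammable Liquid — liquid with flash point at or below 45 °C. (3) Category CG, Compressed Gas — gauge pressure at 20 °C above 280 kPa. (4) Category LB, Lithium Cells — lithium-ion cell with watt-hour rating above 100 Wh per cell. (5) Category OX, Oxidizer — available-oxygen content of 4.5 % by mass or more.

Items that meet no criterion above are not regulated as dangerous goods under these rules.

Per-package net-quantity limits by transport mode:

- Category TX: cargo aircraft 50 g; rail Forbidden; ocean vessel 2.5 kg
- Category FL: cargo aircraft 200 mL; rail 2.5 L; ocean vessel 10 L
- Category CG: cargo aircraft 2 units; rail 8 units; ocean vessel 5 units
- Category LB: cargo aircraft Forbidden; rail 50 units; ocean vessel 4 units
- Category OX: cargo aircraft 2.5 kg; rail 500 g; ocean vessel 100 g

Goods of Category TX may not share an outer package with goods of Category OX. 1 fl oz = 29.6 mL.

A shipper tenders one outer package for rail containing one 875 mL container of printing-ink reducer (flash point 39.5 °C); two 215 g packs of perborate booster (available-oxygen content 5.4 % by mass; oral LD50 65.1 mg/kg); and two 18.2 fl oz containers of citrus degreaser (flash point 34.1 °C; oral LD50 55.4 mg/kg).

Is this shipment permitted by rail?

With flash point 39.5 °C (≤ 45 °C), the printing-ink reducer falls in Category FL.
Available-oxygen content 5.4 % by mass meets the Category OX criterion (Oxidizer), so the perborate booster is Category OX.
Flash point 34.1 °C meets the Category FL criterion (Flammable Liquid), so the citrus degreaser is Category FL.
Category FL net quantity: 875 mL + (two 18.2 fl oz containers = 1077.44 mL) = 1952.44 mL.
That is within the Category FL rail limit of 2.5 L.
Category OX quantity: two 215 g packs = 430 g.
430 g ≤ 500 g (rail limit, Category OX) — within limit.
The segregation rule (Category TX with Category OX) does not apply to Category FL with Category OX.
Every hazard category is within its rail limit and no segregation rule is violated.

Yes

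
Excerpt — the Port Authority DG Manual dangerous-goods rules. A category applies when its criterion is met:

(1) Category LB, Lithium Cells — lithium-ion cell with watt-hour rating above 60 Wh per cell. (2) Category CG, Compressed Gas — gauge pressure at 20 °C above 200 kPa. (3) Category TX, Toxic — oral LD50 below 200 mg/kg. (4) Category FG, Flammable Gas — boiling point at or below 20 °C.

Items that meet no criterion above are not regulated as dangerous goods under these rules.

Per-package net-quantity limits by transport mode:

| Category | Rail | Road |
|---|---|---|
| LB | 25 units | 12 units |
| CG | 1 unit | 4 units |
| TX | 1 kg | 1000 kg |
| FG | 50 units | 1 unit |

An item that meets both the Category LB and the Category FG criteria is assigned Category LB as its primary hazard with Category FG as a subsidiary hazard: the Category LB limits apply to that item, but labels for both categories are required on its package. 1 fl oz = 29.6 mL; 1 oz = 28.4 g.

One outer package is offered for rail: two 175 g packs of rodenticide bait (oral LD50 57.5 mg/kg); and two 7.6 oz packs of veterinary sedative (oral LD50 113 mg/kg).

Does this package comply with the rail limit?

With oral LD50 57.5 mg/kg (< 200 mg/kg), the rodenticide bait falls in Category TX.
The veterinary sedative has oral LD50 113 mg/kg, which is < 200 mg/kg, so it is Category TX (Toxic).
Total Category TX: (two 175 g packs = 350 g) + (two 7.6 oz packs = 431.68 g) = 781.68 g.
781.68 g ≤ 1 kg (rail limit, Category TX) — within limit.

Yes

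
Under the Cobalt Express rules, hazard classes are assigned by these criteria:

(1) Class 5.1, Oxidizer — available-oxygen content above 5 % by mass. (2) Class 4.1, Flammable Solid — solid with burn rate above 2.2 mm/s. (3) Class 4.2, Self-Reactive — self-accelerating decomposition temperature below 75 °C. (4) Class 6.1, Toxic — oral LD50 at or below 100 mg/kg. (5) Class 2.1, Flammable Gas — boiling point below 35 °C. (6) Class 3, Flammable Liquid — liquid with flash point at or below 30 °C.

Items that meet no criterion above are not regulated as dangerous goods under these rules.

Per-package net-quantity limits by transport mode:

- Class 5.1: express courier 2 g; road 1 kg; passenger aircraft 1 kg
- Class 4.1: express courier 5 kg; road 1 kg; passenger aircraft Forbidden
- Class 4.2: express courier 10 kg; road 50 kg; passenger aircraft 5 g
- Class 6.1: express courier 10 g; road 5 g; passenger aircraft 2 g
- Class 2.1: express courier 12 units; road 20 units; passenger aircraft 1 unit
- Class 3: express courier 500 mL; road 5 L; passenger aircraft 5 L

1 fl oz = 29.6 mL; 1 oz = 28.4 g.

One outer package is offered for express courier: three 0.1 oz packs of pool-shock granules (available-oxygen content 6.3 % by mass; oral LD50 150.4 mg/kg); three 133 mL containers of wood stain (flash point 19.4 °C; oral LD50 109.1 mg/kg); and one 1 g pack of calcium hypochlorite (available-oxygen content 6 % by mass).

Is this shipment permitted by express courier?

With available-oxygen content 6.3 % by mass (> 5 % by mass), the pool-shock granules fall in Class 5.1.
Flash point 19.4 °C meets the Class 3 criterion (Flammable Liquid), so the wood stain is Class 3.
With available-oxygen content 6 % by mass (> 5 % by mass), the calcium hypochlorite falls in Class 5.1.
Total Class 5.1: (three 0.1 oz packs = 8.52 g) + 1 g = 9.52 g.
That exceeds the Class 5.1 express courier limit of 2 g.
Class 3 quantity: three 133 mL containers = 399 mL.
That is within the Class 3 express courier limit of 500 mL.

No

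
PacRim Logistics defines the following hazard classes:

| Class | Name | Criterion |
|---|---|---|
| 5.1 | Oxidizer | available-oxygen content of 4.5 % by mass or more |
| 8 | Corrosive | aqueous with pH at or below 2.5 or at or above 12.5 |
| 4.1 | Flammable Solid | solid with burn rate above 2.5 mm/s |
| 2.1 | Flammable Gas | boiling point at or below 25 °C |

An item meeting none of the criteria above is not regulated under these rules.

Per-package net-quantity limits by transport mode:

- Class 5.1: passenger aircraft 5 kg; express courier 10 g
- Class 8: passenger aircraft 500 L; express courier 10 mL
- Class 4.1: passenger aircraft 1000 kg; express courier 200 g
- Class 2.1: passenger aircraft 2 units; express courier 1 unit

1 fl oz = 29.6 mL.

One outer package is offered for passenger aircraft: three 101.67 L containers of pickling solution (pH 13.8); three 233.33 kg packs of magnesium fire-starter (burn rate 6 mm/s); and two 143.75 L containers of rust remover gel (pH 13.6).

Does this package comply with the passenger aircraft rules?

Pickling solution: pH 13.8 ≥ 12.5 → Class 8 (Corrosive).
Burn rate 6 mm/s meets the Class 4.1 criterion (Flammable Solid), so the magnesium fire-starter is Class 4.1.
With pH 13.6 (≥ 12.5), the rust remover gel falls in Class 8.
Total Class 8: (three 101.67 L containers = 305.01 L) + (two 143.75 L containers = 287.5 L) = 592.51 L.
592.51 L > 500 L (passenger aircraft limit, Class 8) — over the limit.
Class 4.1 quantity: three 233.33 kg packs = 699.99 kg.
699.99 kg ≤ 1000 kg (passenger aircraft limit, Class 4.1) — within limit.

No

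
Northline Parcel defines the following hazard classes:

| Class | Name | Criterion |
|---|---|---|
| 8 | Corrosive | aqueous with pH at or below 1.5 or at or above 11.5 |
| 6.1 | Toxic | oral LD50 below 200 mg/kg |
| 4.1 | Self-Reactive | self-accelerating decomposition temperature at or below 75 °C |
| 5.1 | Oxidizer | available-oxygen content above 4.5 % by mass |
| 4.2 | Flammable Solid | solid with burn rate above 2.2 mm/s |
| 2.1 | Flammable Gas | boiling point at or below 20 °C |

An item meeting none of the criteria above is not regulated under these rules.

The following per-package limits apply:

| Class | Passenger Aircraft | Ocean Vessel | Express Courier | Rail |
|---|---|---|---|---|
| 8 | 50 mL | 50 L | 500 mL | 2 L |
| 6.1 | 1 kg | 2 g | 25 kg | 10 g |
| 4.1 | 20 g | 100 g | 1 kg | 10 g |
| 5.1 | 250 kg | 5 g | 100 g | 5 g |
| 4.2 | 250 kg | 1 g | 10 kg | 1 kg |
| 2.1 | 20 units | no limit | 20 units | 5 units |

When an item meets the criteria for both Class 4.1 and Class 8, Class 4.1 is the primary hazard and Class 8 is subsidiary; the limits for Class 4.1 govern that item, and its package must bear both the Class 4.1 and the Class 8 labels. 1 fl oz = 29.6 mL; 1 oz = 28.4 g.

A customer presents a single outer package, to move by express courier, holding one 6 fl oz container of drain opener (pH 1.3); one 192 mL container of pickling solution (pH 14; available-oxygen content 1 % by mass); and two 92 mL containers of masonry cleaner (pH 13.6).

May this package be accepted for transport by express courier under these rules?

No

Drain opener: pH 1.3 ≤ 1.5 → Class 8 (Corrosive).
Pickling solution: pH 14 ≥ 11.5 → Class 8 (Corrosive).
With pH 13.6 (≥ 11.5), the masonry cleaner falls in Class 8.
Total Class 8: (one 6 fl oz container = 177.6 mL) + 192 mL + (two 92 mL containers = 184 mL) = 553.6 mL.
553.6 mL > 500 mL (express courier limit, Class 8) — over the limit.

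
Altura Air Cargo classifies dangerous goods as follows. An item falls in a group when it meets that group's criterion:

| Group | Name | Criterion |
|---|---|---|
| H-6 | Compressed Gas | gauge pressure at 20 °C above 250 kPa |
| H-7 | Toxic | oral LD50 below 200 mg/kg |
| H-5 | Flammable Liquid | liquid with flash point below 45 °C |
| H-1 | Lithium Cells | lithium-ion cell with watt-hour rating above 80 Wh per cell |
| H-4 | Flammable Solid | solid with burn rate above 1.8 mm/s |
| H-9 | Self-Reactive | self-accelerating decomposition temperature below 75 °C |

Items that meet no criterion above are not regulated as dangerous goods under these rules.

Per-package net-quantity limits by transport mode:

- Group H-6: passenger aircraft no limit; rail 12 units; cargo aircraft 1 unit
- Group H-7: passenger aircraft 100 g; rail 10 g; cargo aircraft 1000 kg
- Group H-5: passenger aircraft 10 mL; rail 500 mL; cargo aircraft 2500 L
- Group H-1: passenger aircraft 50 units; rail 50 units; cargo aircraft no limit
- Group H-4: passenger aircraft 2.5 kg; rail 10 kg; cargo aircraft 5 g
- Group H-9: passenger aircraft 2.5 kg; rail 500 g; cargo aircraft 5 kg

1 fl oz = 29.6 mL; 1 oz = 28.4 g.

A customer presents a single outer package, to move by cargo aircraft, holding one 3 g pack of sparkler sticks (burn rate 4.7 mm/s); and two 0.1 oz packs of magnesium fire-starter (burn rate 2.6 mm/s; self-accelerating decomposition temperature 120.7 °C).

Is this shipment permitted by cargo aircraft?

No

Sparkler sticks: burn rate 4.7 mm/s > 1.8 mm/s → Group H-4 (Flammable Solid).
The magnesium fire-starter has burn rate 2.6 mm/s, which is > 1.8 mm/s, so it is Group H-4 (Flammable Solid).
Group H-4 net quantity: 3 g + (two 0.1 oz packs = 5.68 g) = 8.68 g.
8.68 g exceeds the cargo aircraft limit of 5 g for Group H-4.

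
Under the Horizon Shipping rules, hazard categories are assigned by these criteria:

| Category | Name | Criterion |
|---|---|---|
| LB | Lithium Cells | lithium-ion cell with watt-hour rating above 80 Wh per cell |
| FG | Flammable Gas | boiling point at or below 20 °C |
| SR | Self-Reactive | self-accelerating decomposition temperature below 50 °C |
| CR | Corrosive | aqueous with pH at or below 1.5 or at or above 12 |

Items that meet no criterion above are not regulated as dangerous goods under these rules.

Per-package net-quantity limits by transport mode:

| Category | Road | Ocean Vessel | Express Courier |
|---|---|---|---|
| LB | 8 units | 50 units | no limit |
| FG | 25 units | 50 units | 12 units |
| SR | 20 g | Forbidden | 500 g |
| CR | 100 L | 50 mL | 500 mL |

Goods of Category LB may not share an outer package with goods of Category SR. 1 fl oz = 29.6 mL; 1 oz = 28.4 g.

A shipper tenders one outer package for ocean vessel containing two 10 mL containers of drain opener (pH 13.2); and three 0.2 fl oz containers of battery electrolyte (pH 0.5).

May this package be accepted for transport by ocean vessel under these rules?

Yes

Drain opener: pH 13.2 ≥ 12 → Category CR (Corrosive).
With pH 0.5 (≤ 1.5), the battery electrolyte falls in Category CR.
Total Category CR: (two 10 mL containers = 20 mL) + (three 0.2 fl oz containers = 17.76 mL) = 37.76 mL.
37.76 mL is within the ocean vessel limit of 50 mL for Category CR.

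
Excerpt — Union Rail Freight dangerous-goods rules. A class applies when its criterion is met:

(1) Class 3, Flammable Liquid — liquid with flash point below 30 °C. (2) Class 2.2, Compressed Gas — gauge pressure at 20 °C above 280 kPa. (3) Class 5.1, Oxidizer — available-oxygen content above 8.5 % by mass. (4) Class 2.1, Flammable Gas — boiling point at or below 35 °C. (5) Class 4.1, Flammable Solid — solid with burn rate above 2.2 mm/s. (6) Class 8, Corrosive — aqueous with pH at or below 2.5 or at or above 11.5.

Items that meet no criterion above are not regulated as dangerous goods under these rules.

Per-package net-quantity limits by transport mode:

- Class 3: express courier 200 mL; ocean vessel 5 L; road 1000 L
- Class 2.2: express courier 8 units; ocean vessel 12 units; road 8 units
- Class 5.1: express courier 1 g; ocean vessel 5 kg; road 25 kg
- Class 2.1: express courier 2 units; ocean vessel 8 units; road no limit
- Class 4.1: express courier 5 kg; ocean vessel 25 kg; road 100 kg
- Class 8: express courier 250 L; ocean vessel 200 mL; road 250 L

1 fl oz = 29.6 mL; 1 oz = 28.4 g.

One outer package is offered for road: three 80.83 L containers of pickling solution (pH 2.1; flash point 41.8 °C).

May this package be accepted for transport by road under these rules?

Yes

With pH 2.1 (≤ 2.5), the pickling solution falls in Class 8.
Class 8 quantity: three 80.83 L containers = 242.49 L.
That is within the Class 8 road limit of 250 L.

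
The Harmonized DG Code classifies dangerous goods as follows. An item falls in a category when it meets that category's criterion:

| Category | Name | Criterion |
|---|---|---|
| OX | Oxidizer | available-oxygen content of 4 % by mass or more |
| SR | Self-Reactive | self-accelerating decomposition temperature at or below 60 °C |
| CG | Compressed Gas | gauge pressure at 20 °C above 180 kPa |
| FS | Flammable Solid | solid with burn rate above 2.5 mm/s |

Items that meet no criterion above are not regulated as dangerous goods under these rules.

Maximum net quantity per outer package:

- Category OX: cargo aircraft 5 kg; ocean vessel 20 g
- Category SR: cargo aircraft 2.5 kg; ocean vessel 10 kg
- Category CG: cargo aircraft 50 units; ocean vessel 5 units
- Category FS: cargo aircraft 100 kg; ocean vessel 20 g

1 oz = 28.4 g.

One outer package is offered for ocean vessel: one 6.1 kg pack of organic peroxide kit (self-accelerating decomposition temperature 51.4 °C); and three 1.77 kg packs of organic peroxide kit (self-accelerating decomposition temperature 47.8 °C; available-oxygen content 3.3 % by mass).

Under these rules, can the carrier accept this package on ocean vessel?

No

The organic peroxide kit has self-accelerating decomposition temperature 51.4 °C, which is ≤ 60 °C, so it is Category SR (Self-Reactive).
Self-accelerating decomposition temperature 47.8 °C meets the Category SR criterion (Self-Reactive), so the organic peroxide kit is Category SR.
Category SR net quantity: 6.1 kg + (three 1.77 kg packs = 5.31 kg) = 11.41 kg.
That exceeds the Category SR ocean vessel limit of 10 kg.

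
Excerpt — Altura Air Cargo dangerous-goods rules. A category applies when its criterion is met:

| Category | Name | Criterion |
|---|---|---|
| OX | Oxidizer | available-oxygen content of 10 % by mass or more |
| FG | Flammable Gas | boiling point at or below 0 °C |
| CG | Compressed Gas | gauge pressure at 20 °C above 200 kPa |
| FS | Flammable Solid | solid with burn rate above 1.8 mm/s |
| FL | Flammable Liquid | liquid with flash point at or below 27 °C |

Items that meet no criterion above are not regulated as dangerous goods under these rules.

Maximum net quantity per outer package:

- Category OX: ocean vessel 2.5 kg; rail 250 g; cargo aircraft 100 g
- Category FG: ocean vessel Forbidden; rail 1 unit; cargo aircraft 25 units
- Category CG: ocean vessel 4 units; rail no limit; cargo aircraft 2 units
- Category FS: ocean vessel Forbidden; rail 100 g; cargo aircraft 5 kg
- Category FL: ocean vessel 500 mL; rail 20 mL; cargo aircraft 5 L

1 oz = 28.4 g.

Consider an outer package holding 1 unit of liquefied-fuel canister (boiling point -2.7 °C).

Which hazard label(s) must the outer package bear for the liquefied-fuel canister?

With boiling point -2.7 °C (≤ 0 °C), the liquefied-fuel canister falls in Category FG.
Only the Category FG label is required.

Category FG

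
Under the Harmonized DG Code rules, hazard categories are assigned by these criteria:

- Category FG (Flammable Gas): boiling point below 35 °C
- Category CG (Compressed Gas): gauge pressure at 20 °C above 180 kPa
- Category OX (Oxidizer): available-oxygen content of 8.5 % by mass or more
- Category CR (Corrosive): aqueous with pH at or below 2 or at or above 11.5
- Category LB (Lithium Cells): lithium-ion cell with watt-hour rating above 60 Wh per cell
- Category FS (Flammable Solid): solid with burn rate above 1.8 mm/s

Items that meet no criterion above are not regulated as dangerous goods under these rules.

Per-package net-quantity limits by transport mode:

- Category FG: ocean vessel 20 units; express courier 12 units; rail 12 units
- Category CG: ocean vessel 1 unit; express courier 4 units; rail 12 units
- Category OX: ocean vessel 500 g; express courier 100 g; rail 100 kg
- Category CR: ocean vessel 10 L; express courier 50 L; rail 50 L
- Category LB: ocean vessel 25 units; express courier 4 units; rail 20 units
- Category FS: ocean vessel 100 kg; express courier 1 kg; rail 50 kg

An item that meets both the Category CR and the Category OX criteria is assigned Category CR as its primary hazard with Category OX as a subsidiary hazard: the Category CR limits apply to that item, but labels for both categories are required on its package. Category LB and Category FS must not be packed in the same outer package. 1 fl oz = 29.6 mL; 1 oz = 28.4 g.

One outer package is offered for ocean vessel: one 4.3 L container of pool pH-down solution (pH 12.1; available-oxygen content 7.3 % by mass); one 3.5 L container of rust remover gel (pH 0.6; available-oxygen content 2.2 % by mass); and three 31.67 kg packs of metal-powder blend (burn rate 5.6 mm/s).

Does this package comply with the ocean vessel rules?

Yes

The pool pH-down solution has pH 12.1, which is ≥ 11.5, so it is Category CR (Corrosive).
pH 0.6 meets the Category CR criterion (Corrosive), so the rust remover gel is Category CR.
The metal-powder blend has burn rate 5.6 mm/s, which is > 1.8 mm/s, so it is Category FS (Flammable Solid).
Total Category CR: 4.3 L + 3.5 L = 7.8 L.
7.8 L is within the ocean vessel limit of 10 L for Category CR.
Category FS quantity: three 31.67 kg packs = 95.01 kg.
That is within the Category FS ocean vessel limit of 100 kg.
The segregation rule (Category LB with Category FS) does not apply to Category CR with Category FS.
Every hazard category is within its ocean vessel limit and no segregation rule is violated.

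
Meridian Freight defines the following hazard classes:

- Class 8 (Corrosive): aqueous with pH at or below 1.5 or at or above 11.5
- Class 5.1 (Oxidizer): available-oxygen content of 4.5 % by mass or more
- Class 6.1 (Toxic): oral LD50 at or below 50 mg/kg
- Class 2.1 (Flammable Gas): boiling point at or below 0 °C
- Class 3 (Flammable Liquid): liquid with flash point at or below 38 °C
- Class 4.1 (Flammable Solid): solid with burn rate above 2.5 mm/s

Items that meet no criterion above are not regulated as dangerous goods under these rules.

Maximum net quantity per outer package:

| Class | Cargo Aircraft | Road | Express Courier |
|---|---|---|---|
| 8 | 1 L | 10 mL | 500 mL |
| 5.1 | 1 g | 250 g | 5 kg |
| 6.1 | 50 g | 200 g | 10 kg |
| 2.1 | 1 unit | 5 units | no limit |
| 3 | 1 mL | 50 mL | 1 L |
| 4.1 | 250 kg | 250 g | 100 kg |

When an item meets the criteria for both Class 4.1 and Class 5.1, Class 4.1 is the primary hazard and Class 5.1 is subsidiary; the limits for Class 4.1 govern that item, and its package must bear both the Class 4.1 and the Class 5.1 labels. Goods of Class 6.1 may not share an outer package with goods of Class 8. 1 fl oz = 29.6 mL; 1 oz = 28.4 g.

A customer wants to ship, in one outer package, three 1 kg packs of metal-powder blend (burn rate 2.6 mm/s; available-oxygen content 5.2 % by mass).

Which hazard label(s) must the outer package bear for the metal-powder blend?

The metal-powder blend has burn rate 2.6 mm/s, which is > 2.5 mm/s, so it is Class 4.1 (Flammable Solid).
Metal-powder blend: available-oxygen content 5.2 % by mass ≥ 4.5 % by mass → Class 5.1 (Oxidizer).
By the precedence rule Class 4.1 is primary and Class 5.1 is subsidiary, and that rule requires both labels on the package.

Class 4.1 and 5.1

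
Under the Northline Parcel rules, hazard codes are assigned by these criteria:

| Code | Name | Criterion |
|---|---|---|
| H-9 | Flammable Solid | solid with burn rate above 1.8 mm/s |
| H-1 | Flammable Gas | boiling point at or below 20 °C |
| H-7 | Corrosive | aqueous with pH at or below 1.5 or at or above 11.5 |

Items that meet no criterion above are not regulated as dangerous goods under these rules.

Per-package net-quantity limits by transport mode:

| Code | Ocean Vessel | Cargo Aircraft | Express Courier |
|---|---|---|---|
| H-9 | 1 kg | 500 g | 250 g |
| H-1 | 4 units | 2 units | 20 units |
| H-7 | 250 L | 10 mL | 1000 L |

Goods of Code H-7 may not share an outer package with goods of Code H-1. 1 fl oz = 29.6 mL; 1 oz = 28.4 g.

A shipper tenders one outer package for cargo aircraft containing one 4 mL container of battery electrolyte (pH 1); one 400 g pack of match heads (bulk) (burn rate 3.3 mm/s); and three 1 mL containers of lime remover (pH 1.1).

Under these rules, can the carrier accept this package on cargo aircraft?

The battery electrolyte has pH 1, which is ≤ 1.5, so it is Code H-7 (Corrosive).
The match heads (bulk) have burn rate 3.3 mm/s, which is > 1.8 mm/s, so they are Code H-9 (Flammable Solid).
With pH 1.1 (≤ 1.5), the lime remover falls in Code H-7.
Total Code H-7: 4 mL + (three 1 mL containers = 3 mL) = 7 mL.
That is within the Code H-7 cargo aircraft limit of 10 mL.
Code H-9 quantity: 400 g.
That is within the Code H-9 cargo aircraft limit of 500 g.
The segregation rule (Code H-7 with Code H-1) does not apply to Code H-7 with Code H-9.
Every hazard code is within its cargo aircraft limit and no segregation rule is violated.

Yes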